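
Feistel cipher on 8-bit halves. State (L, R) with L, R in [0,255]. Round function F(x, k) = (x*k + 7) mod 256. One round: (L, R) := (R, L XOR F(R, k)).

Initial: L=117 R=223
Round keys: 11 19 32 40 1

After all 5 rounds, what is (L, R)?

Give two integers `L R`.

Answer: 186 143

Derivation:
Round 1 (k=11): L=223 R=233
Round 2 (k=19): L=233 R=141
Round 3 (k=32): L=141 R=78
Round 4 (k=40): L=78 R=186
Round 5 (k=1): L=186 R=143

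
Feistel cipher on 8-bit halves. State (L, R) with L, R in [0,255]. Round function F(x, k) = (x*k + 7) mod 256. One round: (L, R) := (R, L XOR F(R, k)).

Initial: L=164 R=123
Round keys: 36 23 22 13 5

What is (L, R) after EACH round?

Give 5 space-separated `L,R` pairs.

Answer: 123,247 247,67 67,62 62,110 110,19

Derivation:
Round 1 (k=36): L=123 R=247
Round 2 (k=23): L=247 R=67
Round 3 (k=22): L=67 R=62
Round 4 (k=13): L=62 R=110
Round 5 (k=5): L=110 R=19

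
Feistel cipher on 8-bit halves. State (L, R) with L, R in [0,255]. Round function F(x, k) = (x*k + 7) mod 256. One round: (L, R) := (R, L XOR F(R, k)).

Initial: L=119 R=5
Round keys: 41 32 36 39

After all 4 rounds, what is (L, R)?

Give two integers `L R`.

Answer: 108 25

Derivation:
Round 1 (k=41): L=5 R=163
Round 2 (k=32): L=163 R=98
Round 3 (k=36): L=98 R=108
Round 4 (k=39): L=108 R=25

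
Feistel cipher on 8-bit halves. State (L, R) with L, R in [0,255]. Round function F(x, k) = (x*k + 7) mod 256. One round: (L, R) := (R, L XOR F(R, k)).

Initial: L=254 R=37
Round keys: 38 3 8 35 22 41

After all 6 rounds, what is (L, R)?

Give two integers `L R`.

Round 1 (k=38): L=37 R=123
Round 2 (k=3): L=123 R=93
Round 3 (k=8): L=93 R=148
Round 4 (k=35): L=148 R=30
Round 5 (k=22): L=30 R=15
Round 6 (k=41): L=15 R=112

Answer: 15 112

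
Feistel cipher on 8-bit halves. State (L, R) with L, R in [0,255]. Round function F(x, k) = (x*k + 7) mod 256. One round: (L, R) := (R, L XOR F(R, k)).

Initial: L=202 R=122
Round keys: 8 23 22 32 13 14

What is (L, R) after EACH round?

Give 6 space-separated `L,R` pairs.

Round 1 (k=8): L=122 R=29
Round 2 (k=23): L=29 R=216
Round 3 (k=22): L=216 R=138
Round 4 (k=32): L=138 R=159
Round 5 (k=13): L=159 R=144
Round 6 (k=14): L=144 R=120

Answer: 122,29 29,216 216,138 138,159 159,144 144,120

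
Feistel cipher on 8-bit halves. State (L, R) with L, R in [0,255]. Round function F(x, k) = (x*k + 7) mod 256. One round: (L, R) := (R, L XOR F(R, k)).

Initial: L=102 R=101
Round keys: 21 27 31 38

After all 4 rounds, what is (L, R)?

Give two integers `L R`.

Round 1 (k=21): L=101 R=54
Round 2 (k=27): L=54 R=220
Round 3 (k=31): L=220 R=157
Round 4 (k=38): L=157 R=137

Answer: 157 137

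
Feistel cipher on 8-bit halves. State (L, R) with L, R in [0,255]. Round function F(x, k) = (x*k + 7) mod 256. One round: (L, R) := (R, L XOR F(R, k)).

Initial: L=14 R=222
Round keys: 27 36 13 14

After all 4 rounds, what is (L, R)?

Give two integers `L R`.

Answer: 95 4

Derivation:
Round 1 (k=27): L=222 R=127
Round 2 (k=36): L=127 R=61
Round 3 (k=13): L=61 R=95
Round 4 (k=14): L=95 R=4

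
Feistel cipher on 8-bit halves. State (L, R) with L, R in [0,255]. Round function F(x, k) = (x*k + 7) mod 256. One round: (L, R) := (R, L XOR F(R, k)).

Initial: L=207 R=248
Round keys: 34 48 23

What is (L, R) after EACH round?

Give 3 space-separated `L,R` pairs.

Round 1 (k=34): L=248 R=56
Round 2 (k=48): L=56 R=127
Round 3 (k=23): L=127 R=72

Answer: 248,56 56,127 127,72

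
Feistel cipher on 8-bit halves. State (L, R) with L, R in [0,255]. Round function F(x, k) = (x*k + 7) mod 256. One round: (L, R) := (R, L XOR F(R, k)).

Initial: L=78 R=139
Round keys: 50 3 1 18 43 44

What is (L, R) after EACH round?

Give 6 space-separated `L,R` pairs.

Round 1 (k=50): L=139 R=99
Round 2 (k=3): L=99 R=187
Round 3 (k=1): L=187 R=161
Round 4 (k=18): L=161 R=226
Round 5 (k=43): L=226 R=92
Round 6 (k=44): L=92 R=53

Answer: 139,99 99,187 187,161 161,226 226,92 92,53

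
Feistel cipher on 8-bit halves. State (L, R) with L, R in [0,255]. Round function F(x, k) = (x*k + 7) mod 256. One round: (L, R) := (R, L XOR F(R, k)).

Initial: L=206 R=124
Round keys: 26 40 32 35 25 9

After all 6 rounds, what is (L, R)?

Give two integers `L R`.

Round 1 (k=26): L=124 R=81
Round 2 (k=40): L=81 R=211
Round 3 (k=32): L=211 R=54
Round 4 (k=35): L=54 R=186
Round 5 (k=25): L=186 R=7
Round 6 (k=9): L=7 R=252

Answer: 7 252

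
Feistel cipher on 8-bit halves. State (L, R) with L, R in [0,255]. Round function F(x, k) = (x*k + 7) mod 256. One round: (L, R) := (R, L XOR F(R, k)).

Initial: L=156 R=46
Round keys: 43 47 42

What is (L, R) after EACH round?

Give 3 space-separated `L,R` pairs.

Round 1 (k=43): L=46 R=93
Round 2 (k=47): L=93 R=52
Round 3 (k=42): L=52 R=210

Answer: 46,93 93,52 52,210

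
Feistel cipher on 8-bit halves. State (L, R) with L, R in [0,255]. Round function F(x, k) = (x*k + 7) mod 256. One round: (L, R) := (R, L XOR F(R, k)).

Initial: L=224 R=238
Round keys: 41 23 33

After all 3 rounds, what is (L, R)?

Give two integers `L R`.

Round 1 (k=41): L=238 R=197
Round 2 (k=23): L=197 R=84
Round 3 (k=33): L=84 R=30

Answer: 84 30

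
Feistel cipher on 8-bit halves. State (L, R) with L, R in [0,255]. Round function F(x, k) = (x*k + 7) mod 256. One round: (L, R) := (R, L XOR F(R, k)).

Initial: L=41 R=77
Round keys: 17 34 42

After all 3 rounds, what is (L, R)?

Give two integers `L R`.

Answer: 140 242

Derivation:
Round 1 (k=17): L=77 R=13
Round 2 (k=34): L=13 R=140
Round 3 (k=42): L=140 R=242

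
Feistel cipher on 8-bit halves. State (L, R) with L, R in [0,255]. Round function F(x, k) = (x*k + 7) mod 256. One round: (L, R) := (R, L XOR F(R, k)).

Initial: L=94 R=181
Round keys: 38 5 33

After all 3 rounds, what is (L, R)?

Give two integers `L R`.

Round 1 (k=38): L=181 R=187
Round 2 (k=5): L=187 R=27
Round 3 (k=33): L=27 R=57

Answer: 27 57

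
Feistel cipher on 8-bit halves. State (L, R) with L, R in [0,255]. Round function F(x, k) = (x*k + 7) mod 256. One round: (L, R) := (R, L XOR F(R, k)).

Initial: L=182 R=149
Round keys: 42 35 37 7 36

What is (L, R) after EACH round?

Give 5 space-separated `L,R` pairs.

Answer: 149,207 207,193 193,35 35,61 61,184

Derivation:
Round 1 (k=42): L=149 R=207
Round 2 (k=35): L=207 R=193
Round 3 (k=37): L=193 R=35
Round 4 (k=7): L=35 R=61
Round 5 (k=36): L=61 R=184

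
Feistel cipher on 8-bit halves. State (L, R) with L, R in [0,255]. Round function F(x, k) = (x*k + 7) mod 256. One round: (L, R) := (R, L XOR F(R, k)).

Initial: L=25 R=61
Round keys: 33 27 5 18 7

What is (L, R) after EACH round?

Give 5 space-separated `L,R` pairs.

Round 1 (k=33): L=61 R=253
Round 2 (k=27): L=253 R=139
Round 3 (k=5): L=139 R=67
Round 4 (k=18): L=67 R=54
Round 5 (k=7): L=54 R=194

Answer: 61,253 253,139 139,67 67,54 54,194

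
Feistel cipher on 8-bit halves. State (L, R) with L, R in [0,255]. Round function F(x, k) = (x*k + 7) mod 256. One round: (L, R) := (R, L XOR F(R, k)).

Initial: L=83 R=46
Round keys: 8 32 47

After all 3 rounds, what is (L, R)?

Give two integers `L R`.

Round 1 (k=8): L=46 R=36
Round 2 (k=32): L=36 R=169
Round 3 (k=47): L=169 R=42

Answer: 169 42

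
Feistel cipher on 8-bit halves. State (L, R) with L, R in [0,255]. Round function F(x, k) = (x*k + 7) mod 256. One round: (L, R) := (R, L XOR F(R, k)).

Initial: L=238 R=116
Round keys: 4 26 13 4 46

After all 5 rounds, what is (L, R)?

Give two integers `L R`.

Round 1 (k=4): L=116 R=57
Round 2 (k=26): L=57 R=165
Round 3 (k=13): L=165 R=81
Round 4 (k=4): L=81 R=238
Round 5 (k=46): L=238 R=154

Answer: 238 154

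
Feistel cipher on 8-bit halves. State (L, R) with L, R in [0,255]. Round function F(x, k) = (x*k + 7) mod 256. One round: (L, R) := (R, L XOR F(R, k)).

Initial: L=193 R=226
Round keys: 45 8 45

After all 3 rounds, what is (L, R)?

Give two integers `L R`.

Round 1 (k=45): L=226 R=0
Round 2 (k=8): L=0 R=229
Round 3 (k=45): L=229 R=72

Answer: 229 72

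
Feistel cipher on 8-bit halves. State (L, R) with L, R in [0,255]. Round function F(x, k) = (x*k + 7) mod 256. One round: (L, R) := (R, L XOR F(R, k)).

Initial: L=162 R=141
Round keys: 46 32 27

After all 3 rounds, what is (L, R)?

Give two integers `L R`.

Round 1 (k=46): L=141 R=255
Round 2 (k=32): L=255 R=106
Round 3 (k=27): L=106 R=202

Answer: 106 202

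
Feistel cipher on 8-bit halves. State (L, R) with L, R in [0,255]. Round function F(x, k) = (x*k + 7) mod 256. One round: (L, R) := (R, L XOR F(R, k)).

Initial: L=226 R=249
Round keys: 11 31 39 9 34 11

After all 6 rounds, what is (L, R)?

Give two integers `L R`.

Answer: 122 91

Derivation:
Round 1 (k=11): L=249 R=88
Round 2 (k=31): L=88 R=86
Round 3 (k=39): L=86 R=121
Round 4 (k=9): L=121 R=30
Round 5 (k=34): L=30 R=122
Round 6 (k=11): L=122 R=91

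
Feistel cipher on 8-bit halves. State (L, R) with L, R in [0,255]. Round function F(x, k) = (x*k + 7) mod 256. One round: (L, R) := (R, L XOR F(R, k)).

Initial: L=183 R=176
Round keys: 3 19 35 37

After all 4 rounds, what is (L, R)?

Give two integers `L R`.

Answer: 76 84

Derivation:
Round 1 (k=3): L=176 R=160
Round 2 (k=19): L=160 R=87
Round 3 (k=35): L=87 R=76
Round 4 (k=37): L=76 R=84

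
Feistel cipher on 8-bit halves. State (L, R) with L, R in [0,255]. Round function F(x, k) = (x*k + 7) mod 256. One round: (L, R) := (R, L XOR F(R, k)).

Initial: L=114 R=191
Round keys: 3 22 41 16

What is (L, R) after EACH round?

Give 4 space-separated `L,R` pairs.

Round 1 (k=3): L=191 R=54
Round 2 (k=22): L=54 R=20
Round 3 (k=41): L=20 R=13
Round 4 (k=16): L=13 R=195

Answer: 191,54 54,20 20,13 13,195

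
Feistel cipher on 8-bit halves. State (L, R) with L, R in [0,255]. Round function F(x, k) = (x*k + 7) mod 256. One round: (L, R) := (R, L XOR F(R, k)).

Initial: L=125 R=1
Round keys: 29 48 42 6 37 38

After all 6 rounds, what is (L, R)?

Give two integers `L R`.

Answer: 106 22

Derivation:
Round 1 (k=29): L=1 R=89
Round 2 (k=48): L=89 R=182
Round 3 (k=42): L=182 R=186
Round 4 (k=6): L=186 R=213
Round 5 (k=37): L=213 R=106
Round 6 (k=38): L=106 R=22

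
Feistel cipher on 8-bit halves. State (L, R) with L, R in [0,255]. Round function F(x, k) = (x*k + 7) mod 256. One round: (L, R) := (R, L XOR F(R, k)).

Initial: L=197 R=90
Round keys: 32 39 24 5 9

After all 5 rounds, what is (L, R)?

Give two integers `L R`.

Answer: 39 139

Derivation:
Round 1 (k=32): L=90 R=130
Round 2 (k=39): L=130 R=143
Round 3 (k=24): L=143 R=237
Round 4 (k=5): L=237 R=39
Round 5 (k=9): L=39 R=139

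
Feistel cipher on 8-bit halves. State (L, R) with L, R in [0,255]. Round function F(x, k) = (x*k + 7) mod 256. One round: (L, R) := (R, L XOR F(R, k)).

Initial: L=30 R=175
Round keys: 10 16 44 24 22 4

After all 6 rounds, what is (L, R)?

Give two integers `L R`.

Answer: 21 164

Derivation:
Round 1 (k=10): L=175 R=195
Round 2 (k=16): L=195 R=152
Round 3 (k=44): L=152 R=228
Round 4 (k=24): L=228 R=255
Round 5 (k=22): L=255 R=21
Round 6 (k=4): L=21 R=164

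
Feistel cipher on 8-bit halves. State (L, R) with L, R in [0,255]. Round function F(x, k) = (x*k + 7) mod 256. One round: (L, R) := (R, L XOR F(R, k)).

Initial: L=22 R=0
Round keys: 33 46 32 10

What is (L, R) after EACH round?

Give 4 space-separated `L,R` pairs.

Answer: 0,17 17,21 21,182 182,54

Derivation:
Round 1 (k=33): L=0 R=17
Round 2 (k=46): L=17 R=21
Round 3 (k=32): L=21 R=182
Round 4 (k=10): L=182 R=54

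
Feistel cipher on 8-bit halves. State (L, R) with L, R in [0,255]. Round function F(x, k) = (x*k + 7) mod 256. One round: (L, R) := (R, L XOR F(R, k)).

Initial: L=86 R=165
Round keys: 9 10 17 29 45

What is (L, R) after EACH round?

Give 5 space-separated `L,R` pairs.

Answer: 165,130 130,190 190,39 39,204 204,196

Derivation:
Round 1 (k=9): L=165 R=130
Round 2 (k=10): L=130 R=190
Round 3 (k=17): L=190 R=39
Round 4 (k=29): L=39 R=204
Round 5 (k=45): L=204 R=196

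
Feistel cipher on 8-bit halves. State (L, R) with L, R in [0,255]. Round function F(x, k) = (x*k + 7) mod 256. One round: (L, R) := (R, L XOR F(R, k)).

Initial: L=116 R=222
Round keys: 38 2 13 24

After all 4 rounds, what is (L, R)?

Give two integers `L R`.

Round 1 (k=38): L=222 R=143
Round 2 (k=2): L=143 R=251
Round 3 (k=13): L=251 R=73
Round 4 (k=24): L=73 R=36

Answer: 73 36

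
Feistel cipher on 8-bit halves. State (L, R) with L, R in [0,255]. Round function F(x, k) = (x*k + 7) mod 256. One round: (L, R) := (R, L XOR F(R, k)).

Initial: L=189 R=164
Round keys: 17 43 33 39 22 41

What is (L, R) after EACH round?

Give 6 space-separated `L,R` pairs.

Answer: 164,86 86,221 221,210 210,216 216,69 69,204

Derivation:
Round 1 (k=17): L=164 R=86
Round 2 (k=43): L=86 R=221
Round 3 (k=33): L=221 R=210
Round 4 (k=39): L=210 R=216
Round 5 (k=22): L=216 R=69
Round 6 (k=41): L=69 R=204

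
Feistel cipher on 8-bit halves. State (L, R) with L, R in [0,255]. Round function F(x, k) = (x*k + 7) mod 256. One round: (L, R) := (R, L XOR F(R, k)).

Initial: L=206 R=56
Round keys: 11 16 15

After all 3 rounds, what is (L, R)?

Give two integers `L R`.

Answer: 47 105

Derivation:
Round 1 (k=11): L=56 R=161
Round 2 (k=16): L=161 R=47
Round 3 (k=15): L=47 R=105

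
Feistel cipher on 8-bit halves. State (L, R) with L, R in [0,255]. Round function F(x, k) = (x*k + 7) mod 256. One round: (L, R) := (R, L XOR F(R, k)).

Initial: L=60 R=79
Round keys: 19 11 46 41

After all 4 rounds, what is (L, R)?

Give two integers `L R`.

Answer: 223 190

Derivation:
Round 1 (k=19): L=79 R=216
Round 2 (k=11): L=216 R=0
Round 3 (k=46): L=0 R=223
Round 4 (k=41): L=223 R=190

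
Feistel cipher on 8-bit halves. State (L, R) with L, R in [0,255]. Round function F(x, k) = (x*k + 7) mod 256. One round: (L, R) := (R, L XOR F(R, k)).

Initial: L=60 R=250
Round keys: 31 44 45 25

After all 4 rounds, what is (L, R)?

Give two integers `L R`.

Answer: 109 37

Derivation:
Round 1 (k=31): L=250 R=113
Round 2 (k=44): L=113 R=137
Round 3 (k=45): L=137 R=109
Round 4 (k=25): L=109 R=37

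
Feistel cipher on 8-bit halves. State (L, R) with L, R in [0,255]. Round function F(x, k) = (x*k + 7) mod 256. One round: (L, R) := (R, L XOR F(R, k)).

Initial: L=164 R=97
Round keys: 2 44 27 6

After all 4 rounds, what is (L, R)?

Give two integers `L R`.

Round 1 (k=2): L=97 R=109
Round 2 (k=44): L=109 R=162
Round 3 (k=27): L=162 R=112
Round 4 (k=6): L=112 R=5

Answer: 112 5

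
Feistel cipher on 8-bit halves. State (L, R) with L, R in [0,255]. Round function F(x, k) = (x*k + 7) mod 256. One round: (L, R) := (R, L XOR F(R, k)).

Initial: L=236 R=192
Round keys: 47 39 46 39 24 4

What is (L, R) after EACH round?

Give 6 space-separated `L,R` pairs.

Answer: 192,171 171,212 212,180 180,167 167,27 27,212

Derivation:
Round 1 (k=47): L=192 R=171
Round 2 (k=39): L=171 R=212
Round 3 (k=46): L=212 R=180
Round 4 (k=39): L=180 R=167
Round 5 (k=24): L=167 R=27
Round 6 (k=4): L=27 R=212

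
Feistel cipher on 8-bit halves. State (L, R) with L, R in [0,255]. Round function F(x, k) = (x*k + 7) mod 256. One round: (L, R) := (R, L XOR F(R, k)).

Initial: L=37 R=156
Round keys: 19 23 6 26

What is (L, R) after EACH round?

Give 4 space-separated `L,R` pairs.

Answer: 156,190 190,133 133,155 155,64

Derivation:
Round 1 (k=19): L=156 R=190
Round 2 (k=23): L=190 R=133
Round 3 (k=6): L=133 R=155
Round 4 (k=26): L=155 R=64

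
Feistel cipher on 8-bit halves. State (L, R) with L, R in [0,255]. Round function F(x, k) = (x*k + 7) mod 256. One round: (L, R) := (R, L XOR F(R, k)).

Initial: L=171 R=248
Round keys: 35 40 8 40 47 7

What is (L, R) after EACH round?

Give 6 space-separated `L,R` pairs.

Answer: 248,68 68,95 95,187 187,96 96,28 28,171

Derivation:
Round 1 (k=35): L=248 R=68
Round 2 (k=40): L=68 R=95
Round 3 (k=8): L=95 R=187
Round 4 (k=40): L=187 R=96
Round 5 (k=47): L=96 R=28
Round 6 (k=7): L=28 R=171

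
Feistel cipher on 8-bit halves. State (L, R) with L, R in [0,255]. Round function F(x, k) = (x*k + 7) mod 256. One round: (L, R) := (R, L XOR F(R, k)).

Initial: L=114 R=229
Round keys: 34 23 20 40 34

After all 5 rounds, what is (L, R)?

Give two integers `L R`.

Round 1 (k=34): L=229 R=3
Round 2 (k=23): L=3 R=169
Round 3 (k=20): L=169 R=56
Round 4 (k=40): L=56 R=110
Round 5 (k=34): L=110 R=155

Answer: 110 155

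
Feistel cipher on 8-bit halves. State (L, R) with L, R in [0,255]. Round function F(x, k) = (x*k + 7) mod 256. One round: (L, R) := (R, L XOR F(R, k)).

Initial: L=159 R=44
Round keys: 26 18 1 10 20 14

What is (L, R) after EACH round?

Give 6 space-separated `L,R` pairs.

Round 1 (k=26): L=44 R=224
Round 2 (k=18): L=224 R=235
Round 3 (k=1): L=235 R=18
Round 4 (k=10): L=18 R=80
Round 5 (k=20): L=80 R=85
Round 6 (k=14): L=85 R=253

Answer: 44,224 224,235 235,18 18,80 80,85 85,253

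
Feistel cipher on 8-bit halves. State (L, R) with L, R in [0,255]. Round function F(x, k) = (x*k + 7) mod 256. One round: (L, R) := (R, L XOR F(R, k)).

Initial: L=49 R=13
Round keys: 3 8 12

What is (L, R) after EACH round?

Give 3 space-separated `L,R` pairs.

Answer: 13,31 31,242 242,64

Derivation:
Round 1 (k=3): L=13 R=31
Round 2 (k=8): L=31 R=242
Round 3 (k=12): L=242 R=64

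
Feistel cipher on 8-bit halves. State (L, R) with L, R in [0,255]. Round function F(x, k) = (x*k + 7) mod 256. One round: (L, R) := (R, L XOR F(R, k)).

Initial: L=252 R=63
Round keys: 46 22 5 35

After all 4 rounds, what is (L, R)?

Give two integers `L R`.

Answer: 156 81

Derivation:
Round 1 (k=46): L=63 R=165
Round 2 (k=22): L=165 R=10
Round 3 (k=5): L=10 R=156
Round 4 (k=35): L=156 R=81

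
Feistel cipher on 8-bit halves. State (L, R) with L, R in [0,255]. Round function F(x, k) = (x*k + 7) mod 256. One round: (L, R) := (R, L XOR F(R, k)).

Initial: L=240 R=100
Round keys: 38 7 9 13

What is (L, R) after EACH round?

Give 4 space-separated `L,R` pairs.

Answer: 100,47 47,52 52,244 244,95

Derivation:
Round 1 (k=38): L=100 R=47
Round 2 (k=7): L=47 R=52
Round 3 (k=9): L=52 R=244
Round 4 (k=13): L=244 R=95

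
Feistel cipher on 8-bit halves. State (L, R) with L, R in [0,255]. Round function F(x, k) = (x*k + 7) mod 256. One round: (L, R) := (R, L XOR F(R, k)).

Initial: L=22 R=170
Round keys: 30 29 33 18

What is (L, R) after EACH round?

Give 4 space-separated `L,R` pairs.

Round 1 (k=30): L=170 R=229
Round 2 (k=29): L=229 R=82
Round 3 (k=33): L=82 R=124
Round 4 (k=18): L=124 R=237

Answer: 170,229 229,82 82,124 124,237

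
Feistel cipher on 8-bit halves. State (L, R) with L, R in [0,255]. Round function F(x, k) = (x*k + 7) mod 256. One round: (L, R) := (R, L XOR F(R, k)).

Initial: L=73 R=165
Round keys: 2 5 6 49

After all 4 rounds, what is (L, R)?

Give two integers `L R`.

Round 1 (k=2): L=165 R=24
Round 2 (k=5): L=24 R=218
Round 3 (k=6): L=218 R=59
Round 4 (k=49): L=59 R=136

Answer: 59 136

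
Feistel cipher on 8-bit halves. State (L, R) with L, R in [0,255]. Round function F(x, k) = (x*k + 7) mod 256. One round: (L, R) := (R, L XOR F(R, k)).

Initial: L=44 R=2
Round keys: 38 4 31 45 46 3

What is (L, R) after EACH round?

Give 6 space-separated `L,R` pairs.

Answer: 2,127 127,1 1,89 89,173 173,68 68,126

Derivation:
Round 1 (k=38): L=2 R=127
Round 2 (k=4): L=127 R=1
Round 3 (k=31): L=1 R=89
Round 4 (k=45): L=89 R=173
Round 5 (k=46): L=173 R=68
Round 6 (k=3): L=68 R=126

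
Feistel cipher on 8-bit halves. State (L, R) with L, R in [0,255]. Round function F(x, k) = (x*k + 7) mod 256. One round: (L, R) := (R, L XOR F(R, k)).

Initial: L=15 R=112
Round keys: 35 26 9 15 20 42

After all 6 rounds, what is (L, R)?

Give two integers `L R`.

Answer: 129 255

Derivation:
Round 1 (k=35): L=112 R=88
Round 2 (k=26): L=88 R=135
Round 3 (k=9): L=135 R=158
Round 4 (k=15): L=158 R=206
Round 5 (k=20): L=206 R=129
Round 6 (k=42): L=129 R=255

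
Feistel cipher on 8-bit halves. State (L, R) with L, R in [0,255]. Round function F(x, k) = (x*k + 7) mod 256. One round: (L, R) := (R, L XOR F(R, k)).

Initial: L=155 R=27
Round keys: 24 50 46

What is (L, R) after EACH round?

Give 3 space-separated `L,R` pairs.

Answer: 27,20 20,244 244,203

Derivation:
Round 1 (k=24): L=27 R=20
Round 2 (k=50): L=20 R=244
Round 3 (k=46): L=244 R=203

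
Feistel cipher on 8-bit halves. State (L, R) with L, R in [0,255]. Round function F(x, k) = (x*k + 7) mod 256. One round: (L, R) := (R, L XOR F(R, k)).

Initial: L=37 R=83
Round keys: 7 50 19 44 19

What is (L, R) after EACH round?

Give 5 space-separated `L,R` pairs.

Round 1 (k=7): L=83 R=105
Round 2 (k=50): L=105 R=218
Round 3 (k=19): L=218 R=92
Round 4 (k=44): L=92 R=13
Round 5 (k=19): L=13 R=162

Answer: 83,105 105,218 218,92 92,13 13,162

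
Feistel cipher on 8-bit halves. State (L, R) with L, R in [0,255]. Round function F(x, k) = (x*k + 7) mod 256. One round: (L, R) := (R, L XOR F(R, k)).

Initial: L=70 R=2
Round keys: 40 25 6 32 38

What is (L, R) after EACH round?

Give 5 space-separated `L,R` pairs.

Answer: 2,17 17,178 178,34 34,245 245,71

Derivation:
Round 1 (k=40): L=2 R=17
Round 2 (k=25): L=17 R=178
Round 3 (k=6): L=178 R=34
Round 4 (k=32): L=34 R=245
Round 5 (k=38): L=245 R=71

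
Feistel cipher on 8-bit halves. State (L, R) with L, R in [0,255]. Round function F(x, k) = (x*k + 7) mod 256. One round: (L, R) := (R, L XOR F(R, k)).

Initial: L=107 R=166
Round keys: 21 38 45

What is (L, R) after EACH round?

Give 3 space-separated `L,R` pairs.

Round 1 (k=21): L=166 R=206
Round 2 (k=38): L=206 R=61
Round 3 (k=45): L=61 R=14

Answer: 166,206 206,61 61,14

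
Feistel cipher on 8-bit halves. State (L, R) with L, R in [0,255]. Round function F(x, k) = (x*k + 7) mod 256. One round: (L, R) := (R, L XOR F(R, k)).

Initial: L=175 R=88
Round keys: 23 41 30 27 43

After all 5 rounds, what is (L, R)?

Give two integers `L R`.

Round 1 (k=23): L=88 R=64
Round 2 (k=41): L=64 R=31
Round 3 (k=30): L=31 R=233
Round 4 (k=27): L=233 R=133
Round 5 (k=43): L=133 R=183

Answer: 133 183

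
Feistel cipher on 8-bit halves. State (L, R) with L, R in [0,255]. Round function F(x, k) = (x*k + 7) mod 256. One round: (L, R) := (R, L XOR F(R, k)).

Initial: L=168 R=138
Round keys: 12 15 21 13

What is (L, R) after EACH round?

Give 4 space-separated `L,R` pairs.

Answer: 138,215 215,42 42,174 174,247

Derivation:
Round 1 (k=12): L=138 R=215
Round 2 (k=15): L=215 R=42
Round 3 (k=21): L=42 R=174
Round 4 (k=13): L=174 R=247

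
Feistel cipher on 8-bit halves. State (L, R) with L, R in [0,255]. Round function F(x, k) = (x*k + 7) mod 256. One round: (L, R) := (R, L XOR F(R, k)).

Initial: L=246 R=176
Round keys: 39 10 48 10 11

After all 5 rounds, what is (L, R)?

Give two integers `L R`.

Round 1 (k=39): L=176 R=33
Round 2 (k=10): L=33 R=225
Round 3 (k=48): L=225 R=22
Round 4 (k=10): L=22 R=2
Round 5 (k=11): L=2 R=11

Answer: 2 11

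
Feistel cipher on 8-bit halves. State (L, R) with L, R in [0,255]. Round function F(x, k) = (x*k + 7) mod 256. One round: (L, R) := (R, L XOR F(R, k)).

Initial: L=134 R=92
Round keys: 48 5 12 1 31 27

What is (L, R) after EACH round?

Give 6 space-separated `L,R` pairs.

Round 1 (k=48): L=92 R=193
Round 2 (k=5): L=193 R=144
Round 3 (k=12): L=144 R=6
Round 4 (k=1): L=6 R=157
Round 5 (k=31): L=157 R=12
Round 6 (k=27): L=12 R=214

Answer: 92,193 193,144 144,6 6,157 157,12 12,214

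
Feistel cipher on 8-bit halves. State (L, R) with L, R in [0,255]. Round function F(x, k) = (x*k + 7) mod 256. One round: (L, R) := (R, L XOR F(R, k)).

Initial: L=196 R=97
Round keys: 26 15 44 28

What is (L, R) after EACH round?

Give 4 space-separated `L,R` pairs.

Answer: 97,37 37,83 83,110 110,92

Derivation:
Round 1 (k=26): L=97 R=37
Round 2 (k=15): L=37 R=83
Round 3 (k=44): L=83 R=110
Round 4 (k=28): L=110 R=92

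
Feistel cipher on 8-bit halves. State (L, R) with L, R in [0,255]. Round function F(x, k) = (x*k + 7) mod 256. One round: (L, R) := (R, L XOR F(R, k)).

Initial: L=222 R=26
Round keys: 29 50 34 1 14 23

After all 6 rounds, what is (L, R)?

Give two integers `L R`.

Round 1 (k=29): L=26 R=39
Round 2 (k=50): L=39 R=191
Round 3 (k=34): L=191 R=66
Round 4 (k=1): L=66 R=246
Round 5 (k=14): L=246 R=57
Round 6 (k=23): L=57 R=208

Answer: 57 208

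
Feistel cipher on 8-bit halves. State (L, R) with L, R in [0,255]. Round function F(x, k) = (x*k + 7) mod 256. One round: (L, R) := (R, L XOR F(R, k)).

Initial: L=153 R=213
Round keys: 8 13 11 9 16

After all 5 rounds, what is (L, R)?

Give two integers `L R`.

Answer: 128 134

Derivation:
Round 1 (k=8): L=213 R=54
Round 2 (k=13): L=54 R=16
Round 3 (k=11): L=16 R=129
Round 4 (k=9): L=129 R=128
Round 5 (k=16): L=128 R=134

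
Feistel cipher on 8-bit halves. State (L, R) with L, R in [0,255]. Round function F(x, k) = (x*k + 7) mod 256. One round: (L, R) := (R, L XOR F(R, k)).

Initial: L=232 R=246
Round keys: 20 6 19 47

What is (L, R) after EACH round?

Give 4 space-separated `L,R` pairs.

Answer: 246,215 215,231 231,251 251,251

Derivation:
Round 1 (k=20): L=246 R=215
Round 2 (k=6): L=215 R=231
Round 3 (k=19): L=231 R=251
Round 4 (k=47): L=251 R=251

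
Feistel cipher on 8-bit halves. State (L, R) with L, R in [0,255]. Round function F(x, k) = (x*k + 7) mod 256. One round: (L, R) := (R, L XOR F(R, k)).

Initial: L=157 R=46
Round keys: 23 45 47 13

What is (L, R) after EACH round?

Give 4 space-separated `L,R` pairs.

Answer: 46,180 180,133 133,198 198,144

Derivation:
Round 1 (k=23): L=46 R=180
Round 2 (k=45): L=180 R=133
Round 3 (k=47): L=133 R=198
Round 4 (k=13): L=198 R=144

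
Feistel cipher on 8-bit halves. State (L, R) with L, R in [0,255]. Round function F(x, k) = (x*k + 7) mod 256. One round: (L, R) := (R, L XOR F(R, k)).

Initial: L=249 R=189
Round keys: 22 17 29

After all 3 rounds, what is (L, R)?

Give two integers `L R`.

Answer: 62 177

Derivation:
Round 1 (k=22): L=189 R=188
Round 2 (k=17): L=188 R=62
Round 3 (k=29): L=62 R=177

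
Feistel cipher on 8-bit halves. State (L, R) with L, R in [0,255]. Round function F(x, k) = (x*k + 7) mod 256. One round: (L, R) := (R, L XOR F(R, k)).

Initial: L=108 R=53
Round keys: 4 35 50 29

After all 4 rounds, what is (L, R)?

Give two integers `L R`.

Round 1 (k=4): L=53 R=183
Round 2 (k=35): L=183 R=57
Round 3 (k=50): L=57 R=158
Round 4 (k=29): L=158 R=212

Answer: 158 212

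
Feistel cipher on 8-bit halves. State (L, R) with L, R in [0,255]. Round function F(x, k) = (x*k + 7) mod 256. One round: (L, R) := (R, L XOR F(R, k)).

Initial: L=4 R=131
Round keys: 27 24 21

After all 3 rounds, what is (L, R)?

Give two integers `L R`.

Answer: 36 39

Derivation:
Round 1 (k=27): L=131 R=220
Round 2 (k=24): L=220 R=36
Round 3 (k=21): L=36 R=39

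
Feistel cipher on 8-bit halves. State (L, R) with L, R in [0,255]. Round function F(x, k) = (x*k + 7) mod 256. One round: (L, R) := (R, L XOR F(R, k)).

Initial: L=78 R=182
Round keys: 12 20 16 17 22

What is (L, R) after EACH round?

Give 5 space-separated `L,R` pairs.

Round 1 (k=12): L=182 R=193
Round 2 (k=20): L=193 R=173
Round 3 (k=16): L=173 R=22
Round 4 (k=17): L=22 R=208
Round 5 (k=22): L=208 R=241

Answer: 182,193 193,173 173,22 22,208 208,241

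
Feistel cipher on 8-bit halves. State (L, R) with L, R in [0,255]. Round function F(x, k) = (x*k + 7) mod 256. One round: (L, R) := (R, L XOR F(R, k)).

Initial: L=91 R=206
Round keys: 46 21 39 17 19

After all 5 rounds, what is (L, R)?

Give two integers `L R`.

Round 1 (k=46): L=206 R=80
Round 2 (k=21): L=80 R=89
Round 3 (k=39): L=89 R=198
Round 4 (k=17): L=198 R=116
Round 5 (k=19): L=116 R=101

Answer: 116 101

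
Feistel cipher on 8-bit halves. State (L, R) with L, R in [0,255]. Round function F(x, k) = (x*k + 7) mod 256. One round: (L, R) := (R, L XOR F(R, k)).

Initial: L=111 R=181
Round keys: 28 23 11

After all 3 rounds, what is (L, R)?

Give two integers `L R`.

Answer: 94 173

Derivation:
Round 1 (k=28): L=181 R=188
Round 2 (k=23): L=188 R=94
Round 3 (k=11): L=94 R=173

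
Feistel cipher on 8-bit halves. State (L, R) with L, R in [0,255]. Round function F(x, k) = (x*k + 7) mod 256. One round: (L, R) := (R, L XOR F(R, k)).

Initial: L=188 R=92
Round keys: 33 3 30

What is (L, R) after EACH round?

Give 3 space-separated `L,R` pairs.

Answer: 92,95 95,120 120,72

Derivation:
Round 1 (k=33): L=92 R=95
Round 2 (k=3): L=95 R=120
Round 3 (k=30): L=120 R=72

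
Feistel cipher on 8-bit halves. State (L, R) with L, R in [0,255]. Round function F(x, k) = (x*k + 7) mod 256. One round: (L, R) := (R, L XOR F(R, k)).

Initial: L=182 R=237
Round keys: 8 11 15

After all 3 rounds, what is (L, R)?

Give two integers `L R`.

Answer: 183 25

Derivation:
Round 1 (k=8): L=237 R=217
Round 2 (k=11): L=217 R=183
Round 3 (k=15): L=183 R=25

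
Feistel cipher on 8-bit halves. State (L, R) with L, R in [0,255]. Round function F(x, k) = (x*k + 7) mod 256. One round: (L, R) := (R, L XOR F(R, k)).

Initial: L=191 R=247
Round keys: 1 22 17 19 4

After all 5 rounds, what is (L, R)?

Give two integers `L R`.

Round 1 (k=1): L=247 R=65
Round 2 (k=22): L=65 R=106
Round 3 (k=17): L=106 R=80
Round 4 (k=19): L=80 R=157
Round 5 (k=4): L=157 R=43

Answer: 157 43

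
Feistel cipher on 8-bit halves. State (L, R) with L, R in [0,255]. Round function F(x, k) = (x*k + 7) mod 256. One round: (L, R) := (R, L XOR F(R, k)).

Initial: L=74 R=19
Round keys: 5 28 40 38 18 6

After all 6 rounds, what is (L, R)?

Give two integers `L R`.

Round 1 (k=5): L=19 R=44
Round 2 (k=28): L=44 R=196
Round 3 (k=40): L=196 R=139
Round 4 (k=38): L=139 R=109
Round 5 (k=18): L=109 R=58
Round 6 (k=6): L=58 R=14

Answer: 58 14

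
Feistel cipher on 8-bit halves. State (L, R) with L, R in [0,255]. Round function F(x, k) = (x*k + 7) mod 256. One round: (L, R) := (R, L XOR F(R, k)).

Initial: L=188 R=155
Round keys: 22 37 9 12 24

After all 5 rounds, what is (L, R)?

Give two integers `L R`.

Answer: 64 120

Derivation:
Round 1 (k=22): L=155 R=229
Round 2 (k=37): L=229 R=187
Round 3 (k=9): L=187 R=127
Round 4 (k=12): L=127 R=64
Round 5 (k=24): L=64 R=120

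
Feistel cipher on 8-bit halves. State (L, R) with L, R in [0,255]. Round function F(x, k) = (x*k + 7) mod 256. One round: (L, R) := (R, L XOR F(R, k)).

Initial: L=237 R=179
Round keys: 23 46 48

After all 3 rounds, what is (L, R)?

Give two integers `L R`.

Round 1 (k=23): L=179 R=241
Round 2 (k=46): L=241 R=230
Round 3 (k=48): L=230 R=214

Answer: 230 214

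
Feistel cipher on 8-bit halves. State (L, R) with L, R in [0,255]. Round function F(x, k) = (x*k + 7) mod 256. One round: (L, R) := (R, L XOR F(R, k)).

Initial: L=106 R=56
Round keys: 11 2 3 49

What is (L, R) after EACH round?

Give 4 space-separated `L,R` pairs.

Round 1 (k=11): L=56 R=5
Round 2 (k=2): L=5 R=41
Round 3 (k=3): L=41 R=135
Round 4 (k=49): L=135 R=247

Answer: 56,5 5,41 41,135 135,247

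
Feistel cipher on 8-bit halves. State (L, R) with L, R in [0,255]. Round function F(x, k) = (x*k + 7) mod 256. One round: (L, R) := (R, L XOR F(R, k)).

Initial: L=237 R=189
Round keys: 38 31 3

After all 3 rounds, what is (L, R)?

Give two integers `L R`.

Answer: 178 229

Derivation:
Round 1 (k=38): L=189 R=248
Round 2 (k=31): L=248 R=178
Round 3 (k=3): L=178 R=229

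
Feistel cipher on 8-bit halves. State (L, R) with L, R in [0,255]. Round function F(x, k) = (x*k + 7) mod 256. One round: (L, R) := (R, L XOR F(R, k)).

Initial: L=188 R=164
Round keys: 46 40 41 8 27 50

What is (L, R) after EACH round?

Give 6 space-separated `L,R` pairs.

Answer: 164,195 195,219 219,217 217,20 20,250 250,207

Derivation:
Round 1 (k=46): L=164 R=195
Round 2 (k=40): L=195 R=219
Round 3 (k=41): L=219 R=217
Round 4 (k=8): L=217 R=20
Round 5 (k=27): L=20 R=250
Round 6 (k=50): L=250 R=207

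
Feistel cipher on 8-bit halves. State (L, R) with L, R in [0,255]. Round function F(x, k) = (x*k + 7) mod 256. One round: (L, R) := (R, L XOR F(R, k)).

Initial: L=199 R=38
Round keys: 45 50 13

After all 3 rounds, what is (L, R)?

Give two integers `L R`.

Answer: 109 226

Derivation:
Round 1 (k=45): L=38 R=114
Round 2 (k=50): L=114 R=109
Round 3 (k=13): L=109 R=226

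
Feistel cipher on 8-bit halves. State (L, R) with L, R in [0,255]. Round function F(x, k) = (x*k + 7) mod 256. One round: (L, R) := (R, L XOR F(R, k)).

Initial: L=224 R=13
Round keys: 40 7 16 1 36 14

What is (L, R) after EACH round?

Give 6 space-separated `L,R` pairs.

Answer: 13,239 239,157 157,56 56,162 162,247 247,43

Derivation:
Round 1 (k=40): L=13 R=239
Round 2 (k=7): L=239 R=157
Round 3 (k=16): L=157 R=56
Round 4 (k=1): L=56 R=162
Round 5 (k=36): L=162 R=247
Round 6 (k=14): L=247 R=43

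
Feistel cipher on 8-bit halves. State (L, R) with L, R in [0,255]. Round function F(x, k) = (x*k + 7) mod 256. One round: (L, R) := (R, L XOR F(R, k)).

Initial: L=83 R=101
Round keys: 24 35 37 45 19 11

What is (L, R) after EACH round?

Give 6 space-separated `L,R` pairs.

Answer: 101,44 44,110 110,193 193,154 154,180 180,89

Derivation:
Round 1 (k=24): L=101 R=44
Round 2 (k=35): L=44 R=110
Round 3 (k=37): L=110 R=193
Round 4 (k=45): L=193 R=154
Round 5 (k=19): L=154 R=180
Round 6 (k=11): L=180 R=89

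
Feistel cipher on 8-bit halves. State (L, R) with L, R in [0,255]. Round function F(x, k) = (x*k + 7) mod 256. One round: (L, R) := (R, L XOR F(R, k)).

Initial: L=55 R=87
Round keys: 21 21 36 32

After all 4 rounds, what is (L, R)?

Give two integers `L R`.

Answer: 254 248

Derivation:
Round 1 (k=21): L=87 R=29
Round 2 (k=21): L=29 R=63
Round 3 (k=36): L=63 R=254
Round 4 (k=32): L=254 R=248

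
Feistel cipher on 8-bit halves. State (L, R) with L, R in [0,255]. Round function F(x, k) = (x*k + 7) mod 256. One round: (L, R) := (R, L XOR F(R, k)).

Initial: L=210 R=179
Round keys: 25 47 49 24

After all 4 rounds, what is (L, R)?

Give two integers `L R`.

Round 1 (k=25): L=179 R=80
Round 2 (k=47): L=80 R=4
Round 3 (k=49): L=4 R=155
Round 4 (k=24): L=155 R=139

Answer: 155 139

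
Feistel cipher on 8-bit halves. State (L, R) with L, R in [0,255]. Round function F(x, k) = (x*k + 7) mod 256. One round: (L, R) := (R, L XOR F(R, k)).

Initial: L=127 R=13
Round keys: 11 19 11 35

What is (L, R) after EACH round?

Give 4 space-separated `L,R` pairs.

Answer: 13,233 233,95 95,245 245,217

Derivation:
Round 1 (k=11): L=13 R=233
Round 2 (k=19): L=233 R=95
Round 3 (k=11): L=95 R=245
Round 4 (k=35): L=245 R=217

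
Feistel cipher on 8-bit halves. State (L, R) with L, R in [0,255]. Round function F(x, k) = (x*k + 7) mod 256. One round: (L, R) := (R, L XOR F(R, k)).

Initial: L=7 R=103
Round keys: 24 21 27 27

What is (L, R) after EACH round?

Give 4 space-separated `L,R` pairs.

Answer: 103,168 168,168 168,23 23,220

Derivation:
Round 1 (k=24): L=103 R=168
Round 2 (k=21): L=168 R=168
Round 3 (k=27): L=168 R=23
Round 4 (k=27): L=23 R=220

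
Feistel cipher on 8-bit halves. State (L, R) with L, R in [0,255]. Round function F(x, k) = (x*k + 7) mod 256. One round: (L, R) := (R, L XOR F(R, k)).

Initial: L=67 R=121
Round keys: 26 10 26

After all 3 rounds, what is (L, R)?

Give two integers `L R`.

Round 1 (k=26): L=121 R=18
Round 2 (k=10): L=18 R=194
Round 3 (k=26): L=194 R=169

Answer: 194 169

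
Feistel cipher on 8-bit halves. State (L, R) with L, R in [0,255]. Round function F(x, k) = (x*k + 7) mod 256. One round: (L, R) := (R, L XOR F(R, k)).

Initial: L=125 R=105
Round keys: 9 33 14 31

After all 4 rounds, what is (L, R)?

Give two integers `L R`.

Round 1 (k=9): L=105 R=197
Round 2 (k=33): L=197 R=5
Round 3 (k=14): L=5 R=136
Round 4 (k=31): L=136 R=122

Answer: 136 122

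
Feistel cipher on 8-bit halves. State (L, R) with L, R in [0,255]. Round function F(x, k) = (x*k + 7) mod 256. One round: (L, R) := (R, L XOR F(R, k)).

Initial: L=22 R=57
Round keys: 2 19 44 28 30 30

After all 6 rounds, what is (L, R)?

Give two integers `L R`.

Round 1 (k=2): L=57 R=111
Round 2 (k=19): L=111 R=125
Round 3 (k=44): L=125 R=236
Round 4 (k=28): L=236 R=170
Round 5 (k=30): L=170 R=31
Round 6 (k=30): L=31 R=3

Answer: 31 3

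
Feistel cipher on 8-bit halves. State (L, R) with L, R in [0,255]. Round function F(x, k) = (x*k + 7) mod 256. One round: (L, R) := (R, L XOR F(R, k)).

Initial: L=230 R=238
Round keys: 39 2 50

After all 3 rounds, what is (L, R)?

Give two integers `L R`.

Answer: 139 130

Derivation:
Round 1 (k=39): L=238 R=175
Round 2 (k=2): L=175 R=139
Round 3 (k=50): L=139 R=130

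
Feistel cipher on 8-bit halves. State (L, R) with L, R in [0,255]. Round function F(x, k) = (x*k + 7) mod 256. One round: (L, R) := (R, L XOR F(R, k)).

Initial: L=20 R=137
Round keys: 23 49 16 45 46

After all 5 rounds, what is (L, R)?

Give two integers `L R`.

Answer: 8 50

Derivation:
Round 1 (k=23): L=137 R=66
Round 2 (k=49): L=66 R=32
Round 3 (k=16): L=32 R=69
Round 4 (k=45): L=69 R=8
Round 5 (k=46): L=8 R=50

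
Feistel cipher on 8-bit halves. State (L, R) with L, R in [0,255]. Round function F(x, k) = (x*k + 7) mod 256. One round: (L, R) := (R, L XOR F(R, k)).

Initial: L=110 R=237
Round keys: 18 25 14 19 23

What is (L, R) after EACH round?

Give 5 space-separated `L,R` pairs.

Answer: 237,223 223,35 35,46 46,82 82,75

Derivation:
Round 1 (k=18): L=237 R=223
Round 2 (k=25): L=223 R=35
Round 3 (k=14): L=35 R=46
Round 4 (k=19): L=46 R=82
Round 5 (k=23): L=82 R=75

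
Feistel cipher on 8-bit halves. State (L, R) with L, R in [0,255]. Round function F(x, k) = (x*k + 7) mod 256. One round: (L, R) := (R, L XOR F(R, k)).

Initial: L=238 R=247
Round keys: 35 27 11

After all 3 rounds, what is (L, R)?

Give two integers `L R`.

Answer: 106 183

Derivation:
Round 1 (k=35): L=247 R=34
Round 2 (k=27): L=34 R=106
Round 3 (k=11): L=106 R=183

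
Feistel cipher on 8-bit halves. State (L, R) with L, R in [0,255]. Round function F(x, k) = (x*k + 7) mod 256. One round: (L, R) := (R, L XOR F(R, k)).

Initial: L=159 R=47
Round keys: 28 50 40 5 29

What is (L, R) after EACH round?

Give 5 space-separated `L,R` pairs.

Round 1 (k=28): L=47 R=180
Round 2 (k=50): L=180 R=0
Round 3 (k=40): L=0 R=179
Round 4 (k=5): L=179 R=134
Round 5 (k=29): L=134 R=134

Answer: 47,180 180,0 0,179 179,134 134,134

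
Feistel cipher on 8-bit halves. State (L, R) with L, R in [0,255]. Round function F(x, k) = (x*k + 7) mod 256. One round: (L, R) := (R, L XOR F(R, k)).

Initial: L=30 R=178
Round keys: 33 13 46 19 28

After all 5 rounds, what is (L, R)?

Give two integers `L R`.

Round 1 (k=33): L=178 R=231
Round 2 (k=13): L=231 R=112
Round 3 (k=46): L=112 R=192
Round 4 (k=19): L=192 R=55
Round 5 (k=28): L=55 R=203

Answer: 55 203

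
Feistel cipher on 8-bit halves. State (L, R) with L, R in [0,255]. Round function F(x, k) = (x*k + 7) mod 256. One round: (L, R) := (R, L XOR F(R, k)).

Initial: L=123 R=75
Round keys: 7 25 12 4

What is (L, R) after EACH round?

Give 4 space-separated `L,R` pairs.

Answer: 75,111 111,149 149,108 108,34

Derivation:
Round 1 (k=7): L=75 R=111
Round 2 (k=25): L=111 R=149
Round 3 (k=12): L=149 R=108
Round 4 (k=4): L=108 R=34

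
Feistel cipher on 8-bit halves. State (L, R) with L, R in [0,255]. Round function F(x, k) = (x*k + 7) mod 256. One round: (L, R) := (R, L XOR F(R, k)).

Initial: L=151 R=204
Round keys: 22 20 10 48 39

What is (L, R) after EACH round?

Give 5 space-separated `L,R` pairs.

Round 1 (k=22): L=204 R=24
Round 2 (k=20): L=24 R=43
Round 3 (k=10): L=43 R=173
Round 4 (k=48): L=173 R=92
Round 5 (k=39): L=92 R=166

Answer: 204,24 24,43 43,173 173,92 92,166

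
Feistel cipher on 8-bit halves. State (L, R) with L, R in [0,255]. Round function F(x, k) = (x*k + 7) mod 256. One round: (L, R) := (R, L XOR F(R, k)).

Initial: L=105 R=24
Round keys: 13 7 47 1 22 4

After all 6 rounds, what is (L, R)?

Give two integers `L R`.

Answer: 131 5

Derivation:
Round 1 (k=13): L=24 R=86
Round 2 (k=7): L=86 R=121
Round 3 (k=47): L=121 R=104
Round 4 (k=1): L=104 R=22
Round 5 (k=22): L=22 R=131
Round 6 (k=4): L=131 R=5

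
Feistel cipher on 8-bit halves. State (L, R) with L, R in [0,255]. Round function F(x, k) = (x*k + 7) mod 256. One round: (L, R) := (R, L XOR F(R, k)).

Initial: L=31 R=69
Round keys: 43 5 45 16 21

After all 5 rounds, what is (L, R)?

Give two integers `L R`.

Answer: 30 160

Derivation:
Round 1 (k=43): L=69 R=129
Round 2 (k=5): L=129 R=201
Round 3 (k=45): L=201 R=221
Round 4 (k=16): L=221 R=30
Round 5 (k=21): L=30 R=160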